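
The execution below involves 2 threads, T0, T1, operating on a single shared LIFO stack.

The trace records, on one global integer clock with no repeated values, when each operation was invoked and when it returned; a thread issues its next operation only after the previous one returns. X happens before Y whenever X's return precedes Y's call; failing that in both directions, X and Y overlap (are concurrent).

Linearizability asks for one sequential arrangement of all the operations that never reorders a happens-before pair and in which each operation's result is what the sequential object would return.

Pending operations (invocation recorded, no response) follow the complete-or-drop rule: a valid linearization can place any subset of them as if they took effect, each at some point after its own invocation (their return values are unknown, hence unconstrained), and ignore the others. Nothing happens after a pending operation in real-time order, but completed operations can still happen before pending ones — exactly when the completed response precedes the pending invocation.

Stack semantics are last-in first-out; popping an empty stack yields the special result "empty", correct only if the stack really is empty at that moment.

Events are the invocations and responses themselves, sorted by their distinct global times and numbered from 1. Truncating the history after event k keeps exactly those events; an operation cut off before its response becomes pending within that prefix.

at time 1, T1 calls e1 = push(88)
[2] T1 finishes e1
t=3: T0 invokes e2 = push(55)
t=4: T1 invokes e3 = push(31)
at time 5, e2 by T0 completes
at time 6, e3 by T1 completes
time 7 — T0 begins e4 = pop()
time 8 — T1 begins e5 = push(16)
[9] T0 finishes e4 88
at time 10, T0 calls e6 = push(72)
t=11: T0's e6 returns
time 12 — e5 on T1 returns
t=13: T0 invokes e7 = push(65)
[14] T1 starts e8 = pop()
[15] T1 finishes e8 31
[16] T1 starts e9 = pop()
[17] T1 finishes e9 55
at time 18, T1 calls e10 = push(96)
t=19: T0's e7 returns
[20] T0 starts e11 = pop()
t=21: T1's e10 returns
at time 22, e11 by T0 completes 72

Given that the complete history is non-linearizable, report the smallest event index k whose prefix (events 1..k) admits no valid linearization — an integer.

a valid linearization of events 1..8 exists, for instance e1, e2, e3:
after step 1 (e1 push(88)): stack <88>
after step 2 (e2 push(55)): stack <88,55>
after step 3 (e3 push(31)): stack <88,55,31>
with event 9 included (e4 responding at time 9), all real-time-consistent orders fail
no escape via the 1 pending operation (e5): every completion choice fails
for example e1, e2, e3, e4 (pending dropped) fails at step 4: e4 pop() → 88 is not legal there
for example e1, e3, e2, e4 (pending dropped) fails at step 4: e4 pop() → 88 is not legal there

9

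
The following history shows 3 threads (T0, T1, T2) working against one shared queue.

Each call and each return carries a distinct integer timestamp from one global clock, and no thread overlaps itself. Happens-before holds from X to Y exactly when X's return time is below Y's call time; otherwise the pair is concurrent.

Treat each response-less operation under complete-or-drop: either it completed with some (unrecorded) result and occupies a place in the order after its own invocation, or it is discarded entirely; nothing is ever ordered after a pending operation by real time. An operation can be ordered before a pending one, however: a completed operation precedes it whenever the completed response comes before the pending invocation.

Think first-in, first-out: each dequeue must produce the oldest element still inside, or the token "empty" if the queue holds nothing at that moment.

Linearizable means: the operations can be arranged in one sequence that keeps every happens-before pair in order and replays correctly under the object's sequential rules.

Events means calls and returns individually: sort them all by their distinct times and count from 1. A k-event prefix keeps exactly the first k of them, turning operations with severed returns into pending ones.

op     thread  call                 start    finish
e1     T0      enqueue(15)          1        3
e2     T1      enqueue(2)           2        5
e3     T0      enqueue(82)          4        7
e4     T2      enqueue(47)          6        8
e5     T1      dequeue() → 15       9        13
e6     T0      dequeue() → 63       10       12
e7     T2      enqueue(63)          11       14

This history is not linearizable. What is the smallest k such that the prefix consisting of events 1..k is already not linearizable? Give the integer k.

12

events 1..11 are still linearizable — one witness is e1, e2, e3, e4:
step 1: e1 enqueue(15) — queue <15>
step 2: e2 enqueue(2) — queue <15,2>
step 3: e3 enqueue(82) — queue <15,2,82>
step 4: e4 enqueue(47) — queue <15,2,82,47>
adding event 12 (e6 responds at 12) leaves no legal real-time order
completion choices over the 2 pending operations (e5, e7) were checked; none helps
sample order e1, e2, e3, e4, e6 (pending dropped) stalls at step 5 — e6 dequeue() → 63 has no legal effect
sample order e1, e2, e4, e3, e6 (pending dropped) stalls at step 5 — e6 dequeue() → 63 has no legal effect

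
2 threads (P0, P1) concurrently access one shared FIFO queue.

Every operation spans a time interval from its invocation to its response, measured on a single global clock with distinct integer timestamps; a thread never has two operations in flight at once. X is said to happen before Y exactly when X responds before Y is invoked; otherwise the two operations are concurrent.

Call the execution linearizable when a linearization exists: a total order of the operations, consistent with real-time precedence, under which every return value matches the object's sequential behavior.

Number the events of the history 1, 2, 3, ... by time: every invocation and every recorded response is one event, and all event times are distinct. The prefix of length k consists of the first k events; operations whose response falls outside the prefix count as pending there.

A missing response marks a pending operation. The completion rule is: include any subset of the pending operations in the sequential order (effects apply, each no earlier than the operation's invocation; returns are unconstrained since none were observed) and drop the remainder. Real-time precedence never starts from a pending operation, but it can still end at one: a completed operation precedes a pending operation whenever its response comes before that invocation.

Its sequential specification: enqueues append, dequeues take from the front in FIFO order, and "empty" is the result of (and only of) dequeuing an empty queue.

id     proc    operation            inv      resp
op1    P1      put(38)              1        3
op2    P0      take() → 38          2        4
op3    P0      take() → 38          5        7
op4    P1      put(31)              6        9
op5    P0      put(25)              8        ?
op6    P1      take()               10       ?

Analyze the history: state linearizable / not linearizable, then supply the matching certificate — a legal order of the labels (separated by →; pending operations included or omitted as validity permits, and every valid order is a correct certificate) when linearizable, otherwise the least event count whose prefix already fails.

already the first 7 events (up to op3's response at time 7) admit no linearization; the first 6 still do
every one of the 2 real-time-consistent orders over 3 completed FIFO queue ops fails the sequential spec
no escape via the 1 pending operation (op4): every completion choice fails
take op1, op2, op3 (pending dropped): step 3 already fails, because op3 take() → 38 cannot occur there
take op2, op1, op3 (pending dropped): step 1 already fails, because op2 take() → 38 cannot occur there

not linearizable — minimal violating prefix: 7 events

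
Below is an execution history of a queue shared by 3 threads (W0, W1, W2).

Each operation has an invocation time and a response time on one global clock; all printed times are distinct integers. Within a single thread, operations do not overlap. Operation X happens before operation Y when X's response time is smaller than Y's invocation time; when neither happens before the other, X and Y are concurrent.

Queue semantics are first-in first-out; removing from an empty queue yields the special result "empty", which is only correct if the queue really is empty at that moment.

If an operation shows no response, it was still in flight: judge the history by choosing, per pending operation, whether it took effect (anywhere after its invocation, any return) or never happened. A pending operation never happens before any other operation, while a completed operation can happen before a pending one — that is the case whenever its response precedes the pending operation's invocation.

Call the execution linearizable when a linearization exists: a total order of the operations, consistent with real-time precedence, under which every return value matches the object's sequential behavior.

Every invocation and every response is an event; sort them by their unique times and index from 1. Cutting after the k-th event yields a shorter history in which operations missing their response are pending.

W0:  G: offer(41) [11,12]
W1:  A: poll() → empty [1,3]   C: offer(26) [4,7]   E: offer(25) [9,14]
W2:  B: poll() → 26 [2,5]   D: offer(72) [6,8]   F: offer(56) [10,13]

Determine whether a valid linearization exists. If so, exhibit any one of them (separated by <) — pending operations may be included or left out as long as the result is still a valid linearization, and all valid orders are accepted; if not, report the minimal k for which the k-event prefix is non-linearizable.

after step 1 (A poll() → empty): queue <>
after step 2 (C offer(26)): queue <26>
after step 3 (B poll() → 26): queue <>
after step 4 (D offer(72)): queue <72>
after step 5 (E offer(25)): queue <72,25>
after step 6 (F offer(56)): queue <72,25,56>
after step 7 (G offer(41)): queue <72,25,56,41>

linearizable — witness: A < C < B < D < E < F < G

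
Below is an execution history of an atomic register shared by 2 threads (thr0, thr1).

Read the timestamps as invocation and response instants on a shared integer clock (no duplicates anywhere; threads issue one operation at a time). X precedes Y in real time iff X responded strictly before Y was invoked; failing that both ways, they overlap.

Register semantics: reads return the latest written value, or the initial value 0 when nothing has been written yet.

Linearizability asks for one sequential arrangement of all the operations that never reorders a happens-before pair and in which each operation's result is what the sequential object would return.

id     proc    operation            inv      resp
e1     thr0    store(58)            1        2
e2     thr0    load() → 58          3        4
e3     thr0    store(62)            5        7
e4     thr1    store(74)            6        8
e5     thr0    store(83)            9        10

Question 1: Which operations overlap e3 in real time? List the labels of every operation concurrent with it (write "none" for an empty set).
Answer: e4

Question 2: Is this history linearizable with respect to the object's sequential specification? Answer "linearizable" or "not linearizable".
linearizable

witness order: e1, e2, e3, e4, e5
1. e1 store(58), leaving value 58
2. e2 load() → 58, leaving value 58
3. e3 store(62), leaving value 62
4. e4 store(74), leaving value 74
5. e5 store(83), leaving value 83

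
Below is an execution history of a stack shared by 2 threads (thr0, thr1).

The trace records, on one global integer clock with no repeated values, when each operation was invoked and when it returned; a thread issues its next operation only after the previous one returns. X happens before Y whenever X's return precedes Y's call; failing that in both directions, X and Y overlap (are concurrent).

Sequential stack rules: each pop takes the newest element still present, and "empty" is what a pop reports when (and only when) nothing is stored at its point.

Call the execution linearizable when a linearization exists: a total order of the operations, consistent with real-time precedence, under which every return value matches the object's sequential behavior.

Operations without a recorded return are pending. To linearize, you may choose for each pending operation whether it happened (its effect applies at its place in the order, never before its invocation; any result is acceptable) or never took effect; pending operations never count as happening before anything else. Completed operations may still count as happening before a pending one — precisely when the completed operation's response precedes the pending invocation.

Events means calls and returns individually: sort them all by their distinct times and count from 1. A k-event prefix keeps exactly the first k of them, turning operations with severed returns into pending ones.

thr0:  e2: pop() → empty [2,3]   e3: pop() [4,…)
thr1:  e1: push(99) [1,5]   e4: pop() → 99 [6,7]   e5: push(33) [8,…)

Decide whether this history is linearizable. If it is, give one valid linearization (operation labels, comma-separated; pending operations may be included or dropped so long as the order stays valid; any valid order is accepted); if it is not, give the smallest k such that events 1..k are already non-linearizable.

after step 1 (e2 pop() → empty): stack <>
after step 2 (e1 push(99)): stack <99>
after step 3 (e4 pop() → 99): stack <>

linearizable — witness: e2, e1, e4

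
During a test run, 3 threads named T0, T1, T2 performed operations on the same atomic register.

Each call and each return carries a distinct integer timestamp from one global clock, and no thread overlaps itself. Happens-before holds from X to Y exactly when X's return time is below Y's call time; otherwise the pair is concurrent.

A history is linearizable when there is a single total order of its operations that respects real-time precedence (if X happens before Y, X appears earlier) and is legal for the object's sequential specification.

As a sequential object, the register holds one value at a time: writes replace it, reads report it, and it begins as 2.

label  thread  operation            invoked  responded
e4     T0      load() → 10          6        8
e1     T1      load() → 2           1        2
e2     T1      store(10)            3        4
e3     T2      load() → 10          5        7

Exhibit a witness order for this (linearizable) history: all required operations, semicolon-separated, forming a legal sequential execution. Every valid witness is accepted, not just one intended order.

e1; e2; e3; e4

1. e1 load() → 2, leaving value 2
2. e2 store(10), leaving value 10
3. e3 load() → 10, leaving value 10
4. e4 load() → 10, leaving value 10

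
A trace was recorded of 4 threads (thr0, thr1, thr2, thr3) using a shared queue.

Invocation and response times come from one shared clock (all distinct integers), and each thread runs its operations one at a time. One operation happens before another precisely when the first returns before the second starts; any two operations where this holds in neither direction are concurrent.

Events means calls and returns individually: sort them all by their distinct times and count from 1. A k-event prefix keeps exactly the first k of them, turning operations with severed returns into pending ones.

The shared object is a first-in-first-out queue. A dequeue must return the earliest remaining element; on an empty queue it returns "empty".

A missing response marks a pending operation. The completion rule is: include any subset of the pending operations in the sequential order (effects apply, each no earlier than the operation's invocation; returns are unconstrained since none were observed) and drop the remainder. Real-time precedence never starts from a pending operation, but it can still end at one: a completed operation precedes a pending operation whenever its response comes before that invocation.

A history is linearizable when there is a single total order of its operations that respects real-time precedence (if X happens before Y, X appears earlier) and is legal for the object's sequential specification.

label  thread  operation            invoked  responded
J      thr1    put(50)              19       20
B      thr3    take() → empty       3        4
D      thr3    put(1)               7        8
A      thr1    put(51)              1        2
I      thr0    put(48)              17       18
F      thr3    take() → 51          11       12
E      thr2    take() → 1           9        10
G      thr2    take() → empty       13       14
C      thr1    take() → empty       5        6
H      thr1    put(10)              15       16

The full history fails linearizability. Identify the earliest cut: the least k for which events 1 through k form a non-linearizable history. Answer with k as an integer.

4

events 1..3 are linearizable, e.g. via A:
1. A put(51), leaving queue <51>
event 4 — B's response, time 4 — after it, nothing linearizes
one such order, A, B, breaks at step 2 where B take() → empty is illegal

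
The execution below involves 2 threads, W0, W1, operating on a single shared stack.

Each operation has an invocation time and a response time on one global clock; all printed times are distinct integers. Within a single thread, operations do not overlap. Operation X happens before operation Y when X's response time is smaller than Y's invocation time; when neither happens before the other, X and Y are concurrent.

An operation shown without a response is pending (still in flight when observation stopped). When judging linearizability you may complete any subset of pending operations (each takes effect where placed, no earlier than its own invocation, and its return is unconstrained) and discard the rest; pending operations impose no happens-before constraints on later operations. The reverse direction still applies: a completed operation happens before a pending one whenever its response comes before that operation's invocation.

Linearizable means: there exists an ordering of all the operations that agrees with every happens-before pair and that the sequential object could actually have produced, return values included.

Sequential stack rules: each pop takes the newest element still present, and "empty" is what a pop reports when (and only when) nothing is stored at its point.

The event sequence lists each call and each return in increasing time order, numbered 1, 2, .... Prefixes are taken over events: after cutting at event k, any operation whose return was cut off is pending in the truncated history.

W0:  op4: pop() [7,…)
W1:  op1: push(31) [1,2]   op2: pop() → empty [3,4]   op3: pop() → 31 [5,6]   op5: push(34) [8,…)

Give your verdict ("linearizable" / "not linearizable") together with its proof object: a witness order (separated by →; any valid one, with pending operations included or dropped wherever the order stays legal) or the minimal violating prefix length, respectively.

not linearizable — minimal violating prefix: 4 events

through event 3 a valid linearization exists; event 4 (op2 responding at time 4) ends that
one real-time candidate order over the 2 completed operations — the stack replay rejects it
sample order op1, op2 stalls at step 2 — op2 pop() → empty has no legal effect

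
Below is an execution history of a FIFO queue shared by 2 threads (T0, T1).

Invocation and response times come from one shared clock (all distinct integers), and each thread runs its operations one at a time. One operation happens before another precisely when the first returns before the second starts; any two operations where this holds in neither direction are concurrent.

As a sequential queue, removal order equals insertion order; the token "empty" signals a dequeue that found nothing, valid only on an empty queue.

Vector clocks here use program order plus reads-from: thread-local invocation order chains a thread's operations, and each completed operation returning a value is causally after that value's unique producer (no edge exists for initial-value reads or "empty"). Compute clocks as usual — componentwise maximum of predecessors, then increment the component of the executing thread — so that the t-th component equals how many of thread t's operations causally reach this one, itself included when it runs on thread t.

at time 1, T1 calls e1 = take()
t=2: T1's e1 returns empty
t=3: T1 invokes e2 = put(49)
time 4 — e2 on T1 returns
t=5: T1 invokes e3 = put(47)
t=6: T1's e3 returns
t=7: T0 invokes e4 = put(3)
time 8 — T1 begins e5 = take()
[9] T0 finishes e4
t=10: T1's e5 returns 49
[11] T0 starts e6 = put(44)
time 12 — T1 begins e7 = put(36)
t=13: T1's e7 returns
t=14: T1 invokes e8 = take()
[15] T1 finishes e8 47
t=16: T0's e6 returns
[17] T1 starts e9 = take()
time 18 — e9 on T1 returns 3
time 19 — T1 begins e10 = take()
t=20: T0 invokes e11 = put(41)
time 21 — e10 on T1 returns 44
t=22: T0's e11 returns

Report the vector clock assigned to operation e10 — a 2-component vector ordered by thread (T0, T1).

(2, 8)

e1, invoked 1, has no incoming edges; only T1's bump applies → (0, 1)
e4, invoked 7, has no incoming edges; only T0's bump applies → (1, 0)
VC(e2, invoked at 3): max of VC(e1)=(0, 1), then +1 on thread T1 → (0, 2)
VC(e6, invoked at 11): max of VC(e4)=(1, 0), then +1 on thread T0 → (2, 0)
VC(e3, invoked at 5): max of VC(e2)=(0, 2), then +1 on thread T1 → (0, 3)
VC(e11, invoked at 20): max of VC(e6)=(2, 0), then +1 on thread T0 → (3, 0)
VC(e5, invoked at 8): max of VC(e2)=(0, 2), VC(e3)=(0, 3), then +1 on thread T1 → (0, 4)
VC(e7, invoked at 12): max of VC(e5)=(0, 4), then +1 on thread T1 → (0, 5)
VC(e8, invoked at 14): max of VC(e3)=(0, 3), VC(e7)=(0, 5), then +1 on thread T1 → (0, 6)
VC(e9, invoked at 17): max of VC(e4)=(1, 0), VC(e8)=(0, 6), then +1 on thread T1 → (1, 7)
VC(e10, invoked at 19): max of VC(e6)=(2, 0), VC(e9)=(1, 7), then +1 on thread T1 → (2, 8)
target: VC(e10) = (2, 8)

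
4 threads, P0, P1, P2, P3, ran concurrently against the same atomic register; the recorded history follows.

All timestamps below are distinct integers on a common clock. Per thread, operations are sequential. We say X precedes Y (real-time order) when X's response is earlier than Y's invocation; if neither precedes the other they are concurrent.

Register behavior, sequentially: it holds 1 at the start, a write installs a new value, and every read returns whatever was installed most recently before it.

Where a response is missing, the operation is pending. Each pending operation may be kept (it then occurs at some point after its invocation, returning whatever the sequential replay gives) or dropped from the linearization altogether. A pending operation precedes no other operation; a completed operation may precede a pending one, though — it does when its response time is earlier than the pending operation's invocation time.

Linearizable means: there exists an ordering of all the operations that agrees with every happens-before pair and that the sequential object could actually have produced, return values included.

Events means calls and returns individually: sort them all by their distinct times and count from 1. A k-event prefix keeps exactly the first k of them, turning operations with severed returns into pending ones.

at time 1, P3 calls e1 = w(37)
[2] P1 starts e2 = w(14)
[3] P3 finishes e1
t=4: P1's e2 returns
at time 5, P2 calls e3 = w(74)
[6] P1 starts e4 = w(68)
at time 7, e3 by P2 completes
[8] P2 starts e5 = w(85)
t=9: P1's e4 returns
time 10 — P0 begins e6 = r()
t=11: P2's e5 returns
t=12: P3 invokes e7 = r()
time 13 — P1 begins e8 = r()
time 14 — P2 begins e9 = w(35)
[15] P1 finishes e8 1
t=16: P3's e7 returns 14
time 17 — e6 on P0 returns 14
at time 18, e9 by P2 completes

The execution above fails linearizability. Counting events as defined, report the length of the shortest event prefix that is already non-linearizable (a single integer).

events 1..14 are linearizable, e.g. via e1, e2, e3, e4, e5:
step 1: e1 w(37) — value 37
step 2: e2 w(14) — value 14
step 3: e3 w(74) — value 74
step 4: e4 w(68) — value 68
step 5: e5 w(85) — value 85
with event 15 included (e8 responding at time 15), all real-time-consistent orders fail
include/drop combinations of the 3 pending operations (e6, e7, e9) were all tried; none helps
for example e1, e2, e3, e4, e5, e8 (pending dropped) fails at step 6: e8 r() → 1 is not legal there
for example e1, e2, e3, e5, e4, e8 (pending dropped) fails at step 6: e8 r() → 1 is not legal there

15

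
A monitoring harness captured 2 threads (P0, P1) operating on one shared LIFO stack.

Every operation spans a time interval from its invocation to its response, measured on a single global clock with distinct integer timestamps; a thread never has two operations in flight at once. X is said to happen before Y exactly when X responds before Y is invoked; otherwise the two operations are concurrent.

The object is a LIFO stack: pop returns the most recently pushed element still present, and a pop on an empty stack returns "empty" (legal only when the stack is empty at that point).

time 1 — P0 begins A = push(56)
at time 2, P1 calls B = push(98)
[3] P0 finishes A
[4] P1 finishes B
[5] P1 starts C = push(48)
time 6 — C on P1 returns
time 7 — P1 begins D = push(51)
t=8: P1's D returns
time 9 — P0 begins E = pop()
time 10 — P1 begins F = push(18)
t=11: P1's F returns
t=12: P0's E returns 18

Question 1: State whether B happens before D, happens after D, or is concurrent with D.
Answer: before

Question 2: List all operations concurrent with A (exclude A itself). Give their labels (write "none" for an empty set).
Answer: B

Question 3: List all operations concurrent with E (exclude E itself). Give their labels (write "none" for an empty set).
Answer: F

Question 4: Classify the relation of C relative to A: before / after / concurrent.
Answer: after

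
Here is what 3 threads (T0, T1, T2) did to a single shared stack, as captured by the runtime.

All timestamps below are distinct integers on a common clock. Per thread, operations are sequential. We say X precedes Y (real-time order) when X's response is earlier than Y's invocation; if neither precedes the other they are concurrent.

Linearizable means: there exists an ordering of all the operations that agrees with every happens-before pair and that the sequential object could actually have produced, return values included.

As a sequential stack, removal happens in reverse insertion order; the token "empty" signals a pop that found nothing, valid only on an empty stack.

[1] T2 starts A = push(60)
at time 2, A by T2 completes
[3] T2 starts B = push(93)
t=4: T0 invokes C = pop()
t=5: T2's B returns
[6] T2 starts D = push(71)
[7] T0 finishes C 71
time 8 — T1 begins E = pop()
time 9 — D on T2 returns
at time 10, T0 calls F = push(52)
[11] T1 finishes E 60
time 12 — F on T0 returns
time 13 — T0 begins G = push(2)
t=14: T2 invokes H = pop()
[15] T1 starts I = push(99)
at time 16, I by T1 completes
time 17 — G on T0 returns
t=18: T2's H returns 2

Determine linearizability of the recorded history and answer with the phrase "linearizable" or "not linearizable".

not linearizable

already the first 11 events (up to E's response at time 11) admit no linearization; the first 10 still do
5 orders of the 5 completed stack ops respect real time; none is legal
no escape via the 1 pending operation (F): every completion choice fails
for example A, B, C, D, E (pending dropped) fails at step 3: C pop() → 71 is not legal there
for example A, B, C, E, D (pending dropped) fails at step 3: C pop() → 71 is not legal there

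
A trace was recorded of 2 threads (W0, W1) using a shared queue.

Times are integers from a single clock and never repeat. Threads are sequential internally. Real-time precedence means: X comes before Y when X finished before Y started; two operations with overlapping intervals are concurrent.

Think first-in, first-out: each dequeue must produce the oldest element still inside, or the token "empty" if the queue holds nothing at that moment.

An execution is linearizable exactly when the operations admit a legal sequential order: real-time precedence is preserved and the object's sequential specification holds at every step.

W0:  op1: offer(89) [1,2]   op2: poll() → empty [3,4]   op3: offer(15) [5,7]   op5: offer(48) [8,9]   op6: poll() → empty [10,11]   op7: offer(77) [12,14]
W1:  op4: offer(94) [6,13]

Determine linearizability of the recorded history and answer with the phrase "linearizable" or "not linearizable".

not linearizable

prefix check: 1..3 passes, 1..4 fails once op2's time-4 response joins
the sole real-time-consistent order of 2 completed operations fails the queue replay
one such order, op1, op2, breaks at step 2 where op2 poll() → empty is illegal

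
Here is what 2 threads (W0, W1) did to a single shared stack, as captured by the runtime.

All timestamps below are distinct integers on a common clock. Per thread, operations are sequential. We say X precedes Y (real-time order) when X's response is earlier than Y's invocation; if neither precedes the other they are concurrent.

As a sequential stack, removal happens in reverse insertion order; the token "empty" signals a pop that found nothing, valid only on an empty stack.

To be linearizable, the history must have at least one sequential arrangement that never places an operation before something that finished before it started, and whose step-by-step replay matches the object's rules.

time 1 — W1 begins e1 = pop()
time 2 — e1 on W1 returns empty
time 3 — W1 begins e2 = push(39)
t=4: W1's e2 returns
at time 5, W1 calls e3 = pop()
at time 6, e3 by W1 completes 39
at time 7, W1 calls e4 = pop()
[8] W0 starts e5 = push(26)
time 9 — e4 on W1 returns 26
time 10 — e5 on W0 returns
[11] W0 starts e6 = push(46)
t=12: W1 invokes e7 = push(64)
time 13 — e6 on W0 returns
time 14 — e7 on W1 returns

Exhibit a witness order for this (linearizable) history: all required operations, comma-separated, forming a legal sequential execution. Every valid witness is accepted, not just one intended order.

after step 1 (e1 pop() → empty): stack <>
after step 2 (e2 push(39)): stack <39>
after step 3 (e3 pop() → 39): stack <>
after step 4 (e5 push(26)): stack <26>
after step 5 (e4 pop() → 26): stack <>
after step 6 (e6 push(46)): stack <46>
after step 7 (e7 push(64)): stack <46,64>

e1, e2, e3, e5, e4, e6, e7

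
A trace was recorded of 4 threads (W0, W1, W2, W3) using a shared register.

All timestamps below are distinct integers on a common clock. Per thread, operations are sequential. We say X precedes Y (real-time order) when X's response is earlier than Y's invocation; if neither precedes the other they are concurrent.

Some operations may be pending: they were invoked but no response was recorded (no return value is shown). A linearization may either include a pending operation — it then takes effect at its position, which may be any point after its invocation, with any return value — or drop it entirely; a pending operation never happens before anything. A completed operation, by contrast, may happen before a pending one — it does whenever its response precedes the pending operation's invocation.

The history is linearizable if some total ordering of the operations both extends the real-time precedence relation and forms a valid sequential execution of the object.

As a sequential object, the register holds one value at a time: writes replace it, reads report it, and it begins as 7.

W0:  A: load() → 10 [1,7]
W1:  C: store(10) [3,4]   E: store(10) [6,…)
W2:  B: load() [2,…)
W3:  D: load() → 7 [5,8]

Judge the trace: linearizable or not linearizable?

not linearizable

prefix check: 1..7 passes, 1..8 fails once D's time-8 response joins
3 completed operations, 3 real-time-consistent orders — every register replay fails
including or dropping the 2 pending operations (B, E) in any combination fails
take A, C, D (pending dropped): step 1 already fails, because A load() → 10 cannot occur there
take C, A, D (pending dropped): step 3 already fails, because D load() → 7 cannot occur there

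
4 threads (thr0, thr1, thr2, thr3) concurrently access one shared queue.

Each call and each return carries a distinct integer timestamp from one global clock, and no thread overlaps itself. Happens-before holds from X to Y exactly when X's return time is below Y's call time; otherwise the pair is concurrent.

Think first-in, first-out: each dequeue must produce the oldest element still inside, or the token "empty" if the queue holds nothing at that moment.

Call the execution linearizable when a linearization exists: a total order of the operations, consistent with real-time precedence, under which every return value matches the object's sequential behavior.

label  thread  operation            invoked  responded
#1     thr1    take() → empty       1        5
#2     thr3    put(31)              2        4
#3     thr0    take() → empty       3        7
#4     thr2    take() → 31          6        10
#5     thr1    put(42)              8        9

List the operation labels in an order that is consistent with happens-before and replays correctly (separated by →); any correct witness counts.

#1 → #2 → #4 → #3 → #5

1. #1 take() → empty, leaving queue <>
2. #2 put(31), leaving queue <31>
3. #4 take() → 31, leaving queue <>
4. #3 take() → empty, leaving queue <>
5. #5 put(42), leaving queue <42>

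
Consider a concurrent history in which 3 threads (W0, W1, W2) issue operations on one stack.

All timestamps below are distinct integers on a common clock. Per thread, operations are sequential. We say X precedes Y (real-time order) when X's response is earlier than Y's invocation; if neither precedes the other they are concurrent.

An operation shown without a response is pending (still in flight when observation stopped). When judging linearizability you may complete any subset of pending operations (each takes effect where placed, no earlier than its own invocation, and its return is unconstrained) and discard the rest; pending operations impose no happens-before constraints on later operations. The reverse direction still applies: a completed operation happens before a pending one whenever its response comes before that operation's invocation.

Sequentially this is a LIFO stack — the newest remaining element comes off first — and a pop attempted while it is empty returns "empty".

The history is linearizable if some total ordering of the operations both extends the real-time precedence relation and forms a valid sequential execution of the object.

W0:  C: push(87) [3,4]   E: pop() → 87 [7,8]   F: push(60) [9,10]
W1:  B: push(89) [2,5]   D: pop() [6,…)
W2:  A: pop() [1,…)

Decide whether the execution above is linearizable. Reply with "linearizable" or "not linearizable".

witness order: A, B, C, E, D, F
1. A pop() (pending, included), leaving stack <>
2. B push(89), leaving stack <89>
3. C push(87), leaving stack <89,87>
4. E pop() → 87, leaving stack <89>
5. D pop() (pending, included), leaving stack <>
6. F push(60), leaving stack <60>

linearizable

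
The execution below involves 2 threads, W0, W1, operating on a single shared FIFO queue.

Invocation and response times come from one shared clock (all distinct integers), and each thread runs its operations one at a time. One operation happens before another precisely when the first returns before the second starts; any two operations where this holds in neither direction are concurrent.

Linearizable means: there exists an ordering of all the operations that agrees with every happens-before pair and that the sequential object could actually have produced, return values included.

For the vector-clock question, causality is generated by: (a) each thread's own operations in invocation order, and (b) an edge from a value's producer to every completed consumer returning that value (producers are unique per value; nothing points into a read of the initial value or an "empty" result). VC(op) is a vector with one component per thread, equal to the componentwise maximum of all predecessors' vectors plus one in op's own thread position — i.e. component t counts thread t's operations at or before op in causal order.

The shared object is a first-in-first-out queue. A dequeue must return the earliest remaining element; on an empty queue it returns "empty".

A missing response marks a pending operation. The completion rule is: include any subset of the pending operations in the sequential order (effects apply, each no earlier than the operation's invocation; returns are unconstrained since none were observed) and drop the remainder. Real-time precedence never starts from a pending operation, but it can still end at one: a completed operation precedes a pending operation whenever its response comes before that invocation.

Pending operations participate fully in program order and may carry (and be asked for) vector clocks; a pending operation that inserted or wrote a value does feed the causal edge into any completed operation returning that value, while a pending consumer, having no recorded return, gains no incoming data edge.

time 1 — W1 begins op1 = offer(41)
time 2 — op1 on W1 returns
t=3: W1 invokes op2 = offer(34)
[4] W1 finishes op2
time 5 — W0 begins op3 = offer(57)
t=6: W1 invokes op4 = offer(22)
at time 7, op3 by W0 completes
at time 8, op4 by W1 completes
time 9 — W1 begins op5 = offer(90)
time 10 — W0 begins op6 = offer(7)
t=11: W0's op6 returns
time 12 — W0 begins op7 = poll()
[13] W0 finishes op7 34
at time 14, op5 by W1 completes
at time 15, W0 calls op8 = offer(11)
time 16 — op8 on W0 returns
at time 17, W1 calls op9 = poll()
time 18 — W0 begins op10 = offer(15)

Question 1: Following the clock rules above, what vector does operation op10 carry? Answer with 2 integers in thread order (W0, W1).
Answer: (5, 2)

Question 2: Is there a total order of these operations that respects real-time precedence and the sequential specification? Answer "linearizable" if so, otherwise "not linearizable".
not linearizable

prefix check: 1..12 passes, 1..13 fails once op7's time-13 response joins
2 orders of the 6 completed FIFO queue ops respect real time; none is legal
no escape via the 1 pending operation (op5): every completion choice fails
e.g. op1, op2, op3, op4, op6, op7 (pending dropped): illegal at step 6, since op7 poll() → 34 cannot apply there
e.g. op1, op2, op4, op3, op6, op7 (pending dropped): illegal at step 6, since op7 poll() → 34 cannot apply there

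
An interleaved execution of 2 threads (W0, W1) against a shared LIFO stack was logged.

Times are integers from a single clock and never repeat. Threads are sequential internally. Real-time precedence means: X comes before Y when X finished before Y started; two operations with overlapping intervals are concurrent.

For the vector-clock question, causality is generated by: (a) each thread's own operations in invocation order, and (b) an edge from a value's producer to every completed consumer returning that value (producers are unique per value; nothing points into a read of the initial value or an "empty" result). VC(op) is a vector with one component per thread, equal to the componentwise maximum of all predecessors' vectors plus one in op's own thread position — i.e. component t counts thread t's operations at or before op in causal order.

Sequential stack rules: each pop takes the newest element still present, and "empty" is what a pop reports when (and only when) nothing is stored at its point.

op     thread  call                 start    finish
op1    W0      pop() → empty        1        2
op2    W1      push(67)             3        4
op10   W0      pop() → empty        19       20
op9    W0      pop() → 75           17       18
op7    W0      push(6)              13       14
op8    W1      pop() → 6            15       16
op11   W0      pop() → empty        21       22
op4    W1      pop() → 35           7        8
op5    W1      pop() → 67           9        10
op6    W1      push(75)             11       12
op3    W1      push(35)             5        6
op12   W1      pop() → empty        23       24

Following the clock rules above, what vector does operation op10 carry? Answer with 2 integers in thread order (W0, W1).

(4, 5)

invoked at 3, op2 has no predecessors; its own W1 bump gives (0, 1)
invoked at 1, op1 has no predecessors; its own W0 bump gives (1, 0)
from VC(op2)=(0, 1), op3 (invoked 5) maxes components and bumps W1 → (0, 2)
from VC(op1)=(1, 0), op7 (invoked 13) maxes components and bumps W0 → (2, 0)
from VC(op3)=(0, 2), op4 (invoked 7) maxes components and bumps W1 → (0, 3)
from VC(op2)=(0, 1), VC(op4)=(0, 3), op5 (invoked 9) maxes components and bumps W1 → (0, 4)
from VC(op5)=(0, 4), op6 (invoked 11) maxes components and bumps W1 → (0, 5)
from VC(op6)=(0, 5), VC(op7)=(2, 0), op8 (invoked 15) maxes components and bumps W1 → (2, 6)
from VC(op6)=(0, 5), VC(op7)=(2, 0), op9 (invoked 17) maxes components and bumps W0 → (3, 5)
from VC(op8)=(2, 6), op12 (invoked 23) maxes components and bumps W1 → (2, 7)
from VC(op9)=(3, 5), op10 (invoked 19) maxes components and bumps W0 → (4, 5)
from VC(op10)=(4, 5), op11 (invoked 21) maxes components and bumps W0 → (5, 5)
target: VC(op10) = (4, 5)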